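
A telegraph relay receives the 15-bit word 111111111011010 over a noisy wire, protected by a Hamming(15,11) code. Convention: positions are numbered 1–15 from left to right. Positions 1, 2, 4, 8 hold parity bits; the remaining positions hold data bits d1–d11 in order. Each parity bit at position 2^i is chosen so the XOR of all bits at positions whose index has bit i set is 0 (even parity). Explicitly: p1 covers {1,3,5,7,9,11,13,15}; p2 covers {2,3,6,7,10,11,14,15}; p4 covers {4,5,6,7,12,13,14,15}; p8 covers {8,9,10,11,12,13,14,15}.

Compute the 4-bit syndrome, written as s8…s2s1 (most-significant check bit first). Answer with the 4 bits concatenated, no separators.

s1 (pos 1,3,5,7,9,11,13,15): 1⊕1⊕1⊕1⊕1⊕1⊕0⊕0 = 0
s2 (pos 2,3,6,7,10,11,14,15): 1⊕1⊕1⊕1⊕0⊕1⊕1⊕0 = 0
s4 (pos 4,5,6,7,12,13,14,15): 1⊕1⊕1⊕1⊕1⊕0⊕1⊕0 = 0
s8 (pos 8,9,10,11,12,13,14,15): 1⊕1⊕0⊕1⊕1⊕0⊕1⊕0 = 1
Syndrome s8…s1 = 1000 → error at position 8.

1000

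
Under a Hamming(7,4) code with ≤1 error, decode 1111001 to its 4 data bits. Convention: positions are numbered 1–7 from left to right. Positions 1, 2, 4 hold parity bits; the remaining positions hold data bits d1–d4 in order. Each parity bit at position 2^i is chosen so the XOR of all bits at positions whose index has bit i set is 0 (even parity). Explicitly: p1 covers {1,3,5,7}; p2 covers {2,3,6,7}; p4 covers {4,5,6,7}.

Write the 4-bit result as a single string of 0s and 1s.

s1 (pos 1,3,5,7): 1⊕1⊕0⊕1 = 1
s2 (pos 2,3,6,7): 1⊕1⊕0⊕1 = 1
s4 (pos 4,5,6,7): 1⊕0⊕0⊕1 = 0
Syndrome s4…s1 = 011 → error at position 3.
Flip position 3: 1111001 → 1101001
Read data bits from positions 3,5,6,7: 0001

0001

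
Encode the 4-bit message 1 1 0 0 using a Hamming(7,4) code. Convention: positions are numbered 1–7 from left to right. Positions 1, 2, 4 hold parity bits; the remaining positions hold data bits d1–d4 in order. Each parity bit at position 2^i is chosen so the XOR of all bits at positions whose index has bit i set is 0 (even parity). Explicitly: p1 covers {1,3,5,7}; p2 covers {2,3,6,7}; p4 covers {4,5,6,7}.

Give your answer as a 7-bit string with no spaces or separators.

Place data at non-parity positions: p1 p2 1 p4 1 0 0
p1 (pos 1,3,5,7): XOR of data positions = 1⊕1⊕0 = 0
p2 (pos 2,3,6,7): XOR of data positions = 1⊕0⊕0 = 1
p4 (pos 4,5,6,7): XOR of data positions = 1⊕0⊕0 = 1
Codeword: 0111100

0111100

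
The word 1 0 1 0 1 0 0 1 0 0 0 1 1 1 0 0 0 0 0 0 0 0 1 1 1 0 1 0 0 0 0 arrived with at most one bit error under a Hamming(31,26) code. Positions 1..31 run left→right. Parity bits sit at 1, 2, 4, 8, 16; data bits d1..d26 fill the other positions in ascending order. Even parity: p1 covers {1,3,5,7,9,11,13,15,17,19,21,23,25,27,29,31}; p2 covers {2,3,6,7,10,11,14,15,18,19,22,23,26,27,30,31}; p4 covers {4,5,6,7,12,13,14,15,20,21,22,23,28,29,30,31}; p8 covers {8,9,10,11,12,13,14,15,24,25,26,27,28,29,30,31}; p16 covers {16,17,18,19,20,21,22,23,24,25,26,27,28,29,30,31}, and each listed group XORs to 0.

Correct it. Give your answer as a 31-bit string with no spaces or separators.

1010100100010100000000111010000

s1 (pos 1,3,5,7,9,11,13,15,17,19,21,23,25,27,29,31): 1⊕1⊕1⊕0⊕0⊕0⊕1⊕0⊕0⊕0⊕0⊕1⊕1⊕1⊕0⊕0 = 1
s2 (pos 2,3,6,7,10,11,14,15,18,19,22,23,26,27,30,31): 0⊕1⊕0⊕0⊕0⊕0⊕1⊕0⊕0⊕0⊕0⊕1⊕0⊕1⊕0⊕0 = 0
s4 (pos 4,5,6,7,12,13,14,15,20,21,22,23,28,29,30,31): 0⊕1⊕0⊕0⊕1⊕1⊕1⊕0⊕0⊕0⊕0⊕1⊕0⊕0⊕0⊕0 = 1
s8 (pos 8,9,10,11,12,13,14,15,24,25,26,27,28,29,30,31): 1⊕0⊕0⊕0⊕1⊕1⊕1⊕0⊕1⊕1⊕0⊕1⊕0⊕0⊕0⊕0 = 1
s16 (pos 16,17,18,19,20,21,22,23,24,25,26,27,28,29,30,31): 0⊕0⊕0⊕0⊕0⊕0⊕0⊕1⊕1⊕1⊕0⊕1⊕0⊕0⊕0⊕0 = 0
Syndrome s16…s1 = 01101 → error at position 13.
Flip position 13: 1010100100011100000000111010000 → 1010100100010100000000111010000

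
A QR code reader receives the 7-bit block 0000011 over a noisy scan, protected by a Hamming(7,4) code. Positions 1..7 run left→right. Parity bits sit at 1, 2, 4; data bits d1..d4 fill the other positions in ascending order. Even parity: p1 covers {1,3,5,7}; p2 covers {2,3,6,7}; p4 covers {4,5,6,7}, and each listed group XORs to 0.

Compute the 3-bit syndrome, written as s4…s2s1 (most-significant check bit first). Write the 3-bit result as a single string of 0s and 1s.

001

s1 (pos 1,3,5,7): 0⊕0⊕0⊕1 = 1
s2 (pos 2,3,6,7): 0⊕0⊕1⊕1 = 0
s4 (pos 4,5,6,7): 0⊕0⊕1⊕1 = 0
Syndrome s4…s1 = 001 → error at position 1.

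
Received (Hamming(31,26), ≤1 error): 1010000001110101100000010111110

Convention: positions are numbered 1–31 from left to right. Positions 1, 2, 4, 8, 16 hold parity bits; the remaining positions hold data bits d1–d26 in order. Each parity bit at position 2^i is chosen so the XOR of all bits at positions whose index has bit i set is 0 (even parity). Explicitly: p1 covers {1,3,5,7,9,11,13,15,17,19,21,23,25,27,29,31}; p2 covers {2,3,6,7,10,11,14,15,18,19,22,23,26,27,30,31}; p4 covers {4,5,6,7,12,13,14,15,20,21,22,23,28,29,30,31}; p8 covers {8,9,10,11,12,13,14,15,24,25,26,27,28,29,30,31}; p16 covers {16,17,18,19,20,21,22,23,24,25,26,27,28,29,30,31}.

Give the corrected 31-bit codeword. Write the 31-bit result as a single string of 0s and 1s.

s1 (pos 1,3,5,7,9,11,13,15,17,19,21,23,25,27,29,31): 1⊕1⊕0⊕0⊕0⊕1⊕0⊕0⊕1⊕0⊕0⊕0⊕0⊕1⊕1⊕0 = 0
s2 (pos 2,3,6,7,10,11,14,15,18,19,22,23,26,27,30,31): 0⊕1⊕0⊕0⊕1⊕1⊕1⊕0⊕0⊕0⊕0⊕0⊕1⊕1⊕1⊕0 = 1
s4 (pos 4,5,6,7,12,13,14,15,20,21,22,23,28,29,30,31): 0⊕0⊕0⊕0⊕1⊕0⊕1⊕0⊕0⊕0⊕0⊕0⊕1⊕1⊕1⊕0 = 1
s8 (pos 8,9,10,11,12,13,14,15,24,25,26,27,28,29,30,31): 0⊕0⊕1⊕1⊕1⊕0⊕1⊕0⊕1⊕0⊕1⊕1⊕1⊕1⊕1⊕0 = 0
s16 (pos 16,17,18,19,20,21,22,23,24,25,26,27,28,29,30,31): 1⊕1⊕0⊕0⊕0⊕0⊕0⊕0⊕1⊕0⊕1⊕1⊕1⊕1⊕1⊕0 = 0
Syndrome s16…s1 = 00110 → error at position 6.
Flip position 6: 1010000001110101100000010111110 → 1010010001110101100000010111110

1010010001110101100000010111110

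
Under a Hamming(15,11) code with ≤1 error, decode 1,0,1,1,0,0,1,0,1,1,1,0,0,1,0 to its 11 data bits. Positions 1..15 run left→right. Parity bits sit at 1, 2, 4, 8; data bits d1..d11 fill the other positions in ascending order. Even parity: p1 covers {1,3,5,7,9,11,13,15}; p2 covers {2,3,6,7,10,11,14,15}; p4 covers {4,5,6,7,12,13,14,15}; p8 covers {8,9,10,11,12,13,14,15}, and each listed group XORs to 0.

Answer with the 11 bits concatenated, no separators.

10001110010

s1 (pos 1,3,5,7,9,11,13,15): 1⊕1⊕0⊕1⊕1⊕1⊕0⊕0 = 1
s2 (pos 2,3,6,7,10,11,14,15): 0⊕1⊕0⊕1⊕1⊕1⊕1⊕0 = 1
s4 (pos 4,5,6,7,12,13,14,15): 1⊕0⊕0⊕1⊕0⊕0⊕1⊕0 = 1
s8 (pos 8,9,10,11,12,13,14,15): 0⊕1⊕1⊕1⊕0⊕0⊕1⊕0 = 0
Syndrome s8…s1 = 0111 → error at position 7.
Flip position 7: 101100101110010 → 101100001110010
Read data bits from positions 3,5,6,7,9,10,11,12,13,14,15: 10001110010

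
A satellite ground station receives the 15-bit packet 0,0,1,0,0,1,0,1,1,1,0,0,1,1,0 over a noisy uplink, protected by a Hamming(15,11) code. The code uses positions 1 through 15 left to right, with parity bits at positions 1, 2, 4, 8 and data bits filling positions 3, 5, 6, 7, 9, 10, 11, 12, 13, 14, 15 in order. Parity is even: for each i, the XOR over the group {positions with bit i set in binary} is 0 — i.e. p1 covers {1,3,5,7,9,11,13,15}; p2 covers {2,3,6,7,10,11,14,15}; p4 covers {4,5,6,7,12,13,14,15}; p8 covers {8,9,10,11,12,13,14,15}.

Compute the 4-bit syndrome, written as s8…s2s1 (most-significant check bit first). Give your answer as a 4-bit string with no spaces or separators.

1101

s1 (pos 1,3,5,7,9,11,13,15): 0⊕1⊕0⊕0⊕1⊕0⊕1⊕0 = 1
s2 (pos 2,3,6,7,10,11,14,15): 0⊕1⊕1⊕0⊕1⊕0⊕1⊕0 = 0
s4 (pos 4,5,6,7,12,13,14,15): 0⊕0⊕1⊕0⊕0⊕1⊕1⊕0 = 1
s8 (pos 8,9,10,11,12,13,14,15): 1⊕1⊕1⊕0⊕0⊕1⊕1⊕0 = 1
Syndrome s8…s1 = 1101 → error at position 13.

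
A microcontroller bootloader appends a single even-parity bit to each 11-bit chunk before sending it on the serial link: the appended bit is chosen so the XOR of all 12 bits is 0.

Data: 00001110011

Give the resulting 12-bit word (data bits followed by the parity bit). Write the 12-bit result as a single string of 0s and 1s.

000011100111

XOR of the 11 data bits: 0⊕0⊕0⊕0⊕1⊕1⊕1⊕0⊕0⊕1⊕1 = 1
Parity bit = 1 (so all 12 bits XOR to 0).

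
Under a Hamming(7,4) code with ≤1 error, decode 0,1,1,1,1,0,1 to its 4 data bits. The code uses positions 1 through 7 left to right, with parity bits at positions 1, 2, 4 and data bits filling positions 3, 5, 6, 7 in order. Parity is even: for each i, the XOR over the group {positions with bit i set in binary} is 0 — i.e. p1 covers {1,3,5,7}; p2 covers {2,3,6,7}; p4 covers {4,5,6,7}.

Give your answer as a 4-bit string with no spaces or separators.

1100

s1 (pos 1,3,5,7): 0⊕1⊕1⊕1 = 1
s2 (pos 2,3,6,7): 1⊕1⊕0⊕1 = 1
s4 (pos 4,5,6,7): 1⊕1⊕0⊕1 = 1
Syndrome s4…s1 = 111 → error at position 7.
Flip position 7: 0111101 → 0111100
Read data bits from positions 3,5,6,7: 1100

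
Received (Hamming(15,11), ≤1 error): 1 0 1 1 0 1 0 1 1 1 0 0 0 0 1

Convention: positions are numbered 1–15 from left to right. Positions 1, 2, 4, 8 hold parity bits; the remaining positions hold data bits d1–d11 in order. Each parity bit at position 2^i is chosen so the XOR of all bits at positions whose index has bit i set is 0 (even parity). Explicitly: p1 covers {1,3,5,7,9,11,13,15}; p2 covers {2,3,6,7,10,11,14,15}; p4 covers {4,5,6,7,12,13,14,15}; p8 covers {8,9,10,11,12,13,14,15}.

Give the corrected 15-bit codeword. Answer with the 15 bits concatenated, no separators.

101001011100001

s1 (pos 1,3,5,7,9,11,13,15): 1⊕1⊕0⊕0⊕1⊕0⊕0⊕1 = 0
s2 (pos 2,3,6,7,10,11,14,15): 0⊕1⊕1⊕0⊕1⊕0⊕0⊕1 = 0
s4 (pos 4,5,6,7,12,13,14,15): 1⊕0⊕1⊕0⊕0⊕0⊕0⊕1 = 1
s8 (pos 8,9,10,11,12,13,14,15): 1⊕1⊕1⊕0⊕0⊕0⊕0⊕1 = 0
Syndrome s8…s1 = 0100 → error at position 4.
Flip position 4: 101101011100001 → 101001011100001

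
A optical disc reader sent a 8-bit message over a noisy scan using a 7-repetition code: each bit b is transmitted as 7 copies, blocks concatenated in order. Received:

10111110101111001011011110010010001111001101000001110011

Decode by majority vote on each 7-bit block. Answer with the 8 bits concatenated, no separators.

11010101

Block 1 (1011111): 6 ones → 1
Block 2 (0101111): 5 ones → 1
Block 3 (0010110): 3 ones → 0
Block 4 (1111001): 5 ones → 1
Block 5 (0010001): 2 ones → 0
Block 6 (1110011): 5 ones → 1
Block 7 (0100000): 1 one → 0
Block 8 (1110011): 5 ones → 1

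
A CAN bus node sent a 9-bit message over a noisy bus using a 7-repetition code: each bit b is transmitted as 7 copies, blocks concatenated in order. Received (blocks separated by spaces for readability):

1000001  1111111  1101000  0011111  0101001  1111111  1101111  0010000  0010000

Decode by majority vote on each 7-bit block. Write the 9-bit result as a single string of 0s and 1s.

010101100

Block 1 (1000001): 2 ones → 0
Block 2 (1111111): 7 ones → 1
Block 3 (1101000): 3 ones → 0
Block 4 (0011111): 5 ones → 1
Block 5 (0101001): 3 ones → 0
Block 6 (1111111): 7 ones → 1
Block 7 (1101111): 6 ones → 1
Block 8 (0010000): 1 one → 0
Block 9 (0010000): 1 one → 0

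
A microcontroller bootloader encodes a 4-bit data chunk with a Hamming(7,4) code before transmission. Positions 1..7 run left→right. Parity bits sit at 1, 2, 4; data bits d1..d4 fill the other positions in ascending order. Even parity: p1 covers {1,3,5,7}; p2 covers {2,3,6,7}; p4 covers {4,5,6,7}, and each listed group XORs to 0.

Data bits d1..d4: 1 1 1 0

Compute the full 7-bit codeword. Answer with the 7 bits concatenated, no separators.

Place data at non-parity positions: p1 p2 1 p4 1 1 0
p1 (pos 1,3,5,7): XOR of data positions = 1⊕1⊕0 = 0
p2 (pos 2,3,6,7): XOR of data positions = 1⊕1⊕0 = 0
p4 (pos 4,5,6,7): XOR of data positions = 1⊕1⊕0 = 0
Codeword: 0010110

0010110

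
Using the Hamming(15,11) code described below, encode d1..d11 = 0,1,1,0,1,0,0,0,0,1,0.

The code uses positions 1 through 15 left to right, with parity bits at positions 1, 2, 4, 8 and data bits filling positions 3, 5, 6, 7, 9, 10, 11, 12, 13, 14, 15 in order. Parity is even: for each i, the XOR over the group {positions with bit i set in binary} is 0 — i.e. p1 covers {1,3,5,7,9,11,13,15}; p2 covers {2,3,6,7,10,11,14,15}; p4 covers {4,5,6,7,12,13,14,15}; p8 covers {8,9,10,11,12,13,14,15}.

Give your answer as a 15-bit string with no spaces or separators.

000111001000010

Place data at non-parity positions: p1 p2 0 p4 1 1 0 p8 1 0 0 0 0 1 0
p1 (pos 1,3,5,7,9,11,13,15): XOR of data positions = 0⊕1⊕0⊕1⊕0⊕0⊕0 = 0
p2 (pos 2,3,6,7,10,11,14,15): XOR of data positions = 0⊕1⊕0⊕0⊕0⊕1⊕0 = 0
p4 (pos 4,5,6,7,12,13,14,15): XOR of data positions = 1⊕1⊕0⊕0⊕0⊕1⊕0 = 1
p8 (pos 8,9,10,11,12,13,14,15): XOR of data positions = 1⊕0⊕0⊕0⊕0⊕1⊕0 = 0
Codeword: 000111001000010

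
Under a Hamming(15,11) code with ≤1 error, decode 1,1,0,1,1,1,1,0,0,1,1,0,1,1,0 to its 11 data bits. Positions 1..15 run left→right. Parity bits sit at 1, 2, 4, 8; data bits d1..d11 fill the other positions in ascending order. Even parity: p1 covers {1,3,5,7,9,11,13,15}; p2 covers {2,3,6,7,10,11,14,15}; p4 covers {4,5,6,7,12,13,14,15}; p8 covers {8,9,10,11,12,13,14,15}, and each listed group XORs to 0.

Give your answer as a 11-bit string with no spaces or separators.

01110110110

s1 (pos 1,3,5,7,9,11,13,15): 1⊕0⊕1⊕1⊕0⊕1⊕1⊕0 = 1
s2 (pos 2,3,6,7,10,11,14,15): 1⊕0⊕1⊕1⊕1⊕1⊕1⊕0 = 0
s4 (pos 4,5,6,7,12,13,14,15): 1⊕1⊕1⊕1⊕0⊕1⊕1⊕0 = 0
s8 (pos 8,9,10,11,12,13,14,15): 0⊕0⊕1⊕1⊕0⊕1⊕1⊕0 = 0
Syndrome s8…s1 = 0001 → error at position 1.
Flip position 1: 110111100110110 → 010111100110110
Read data bits from positions 3,5,6,7,9,10,11,12,13,14,15: 01110110110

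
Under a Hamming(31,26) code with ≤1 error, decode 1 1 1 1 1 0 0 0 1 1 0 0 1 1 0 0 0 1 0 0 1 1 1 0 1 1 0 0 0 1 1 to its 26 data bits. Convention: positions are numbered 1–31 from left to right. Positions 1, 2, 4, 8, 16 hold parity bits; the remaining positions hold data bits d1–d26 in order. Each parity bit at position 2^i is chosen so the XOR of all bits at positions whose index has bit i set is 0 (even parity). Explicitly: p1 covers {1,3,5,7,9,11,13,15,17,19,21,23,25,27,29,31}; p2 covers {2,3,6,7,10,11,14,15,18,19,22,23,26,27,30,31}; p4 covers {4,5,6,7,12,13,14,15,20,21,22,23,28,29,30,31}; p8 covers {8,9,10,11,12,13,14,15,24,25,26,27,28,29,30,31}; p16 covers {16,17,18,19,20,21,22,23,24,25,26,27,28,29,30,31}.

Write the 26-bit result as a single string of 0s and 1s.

10001100110010011101100011

s1 (pos 1,3,5,7,9,11,13,15,17,19,21,23,25,27,29,31): 1⊕1⊕1⊕0⊕1⊕0⊕1⊕0⊕0⊕0⊕1⊕1⊕1⊕0⊕0⊕1 = 1
s2 (pos 2,3,6,7,10,11,14,15,18,19,22,23,26,27,30,31): 1⊕1⊕0⊕0⊕1⊕0⊕1⊕0⊕1⊕0⊕1⊕1⊕1⊕0⊕1⊕1 = 0
s4 (pos 4,5,6,7,12,13,14,15,20,21,22,23,28,29,30,31): 1⊕1⊕0⊕0⊕0⊕1⊕1⊕0⊕0⊕1⊕1⊕1⊕0⊕0⊕1⊕1 = 1
s8 (pos 8,9,10,11,12,13,14,15,24,25,26,27,28,29,30,31): 0⊕1⊕1⊕0⊕0⊕1⊕1⊕0⊕0⊕1⊕1⊕0⊕0⊕0⊕1⊕1 = 0
s16 (pos 16,17,18,19,20,21,22,23,24,25,26,27,28,29,30,31): 0⊕0⊕1⊕0⊕0⊕1⊕1⊕1⊕0⊕1⊕1⊕0⊕0⊕0⊕1⊕1 = 0
Syndrome s16…s1 = 00101 → error at position 5.
Flip position 5: 1111100011001100010011101100011 → 1111000011001100010011101100011
Read data bits from positions 3,5,6,7,9,10,11,12,13,14,15,17,18,19,20,21,22,23,24,25,26,27,28,29,30,31: 10001100110010011101100011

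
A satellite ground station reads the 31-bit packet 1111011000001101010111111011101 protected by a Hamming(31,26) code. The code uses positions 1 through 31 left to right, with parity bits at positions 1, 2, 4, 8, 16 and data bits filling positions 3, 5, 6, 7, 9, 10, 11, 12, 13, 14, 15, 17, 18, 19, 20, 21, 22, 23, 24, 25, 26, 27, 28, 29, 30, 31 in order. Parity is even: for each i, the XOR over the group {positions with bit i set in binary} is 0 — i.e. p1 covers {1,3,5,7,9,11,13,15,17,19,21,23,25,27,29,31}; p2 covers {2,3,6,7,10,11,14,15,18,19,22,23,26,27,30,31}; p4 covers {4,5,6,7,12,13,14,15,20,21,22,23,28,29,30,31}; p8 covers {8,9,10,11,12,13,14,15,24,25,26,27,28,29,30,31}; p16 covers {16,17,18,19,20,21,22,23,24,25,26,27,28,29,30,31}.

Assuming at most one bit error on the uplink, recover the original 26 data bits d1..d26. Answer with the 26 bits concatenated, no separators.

10110000110010111111011101

s1 (pos 1,3,5,7,9,11,13,15,17,19,21,23,25,27,29,31): 1⊕1⊕0⊕1⊕0⊕0⊕1⊕0⊕0⊕0⊕1⊕1⊕1⊕1⊕1⊕1 = 0
s2 (pos 2,3,6,7,10,11,14,15,18,19,22,23,26,27,30,31): 1⊕1⊕1⊕1⊕0⊕0⊕1⊕0⊕1⊕0⊕1⊕1⊕0⊕1⊕0⊕1 = 0
s4 (pos 4,5,6,7,12,13,14,15,20,21,22,23,28,29,30,31): 1⊕0⊕1⊕1⊕0⊕1⊕1⊕0⊕1⊕1⊕1⊕1⊕1⊕1⊕0⊕1 = 0
s8 (pos 8,9,10,11,12,13,14,15,24,25,26,27,28,29,30,31): 0⊕0⊕0⊕0⊕0⊕1⊕1⊕0⊕1⊕1⊕0⊕1⊕1⊕1⊕0⊕1 = 0
s16 (pos 16,17,18,19,20,21,22,23,24,25,26,27,28,29,30,31): 1⊕0⊕1⊕0⊕1⊕1⊕1⊕1⊕1⊕1⊕0⊕1⊕1⊕1⊕0⊕1 = 0
Syndrome s16…s1 = 00000 → no error.
Read data bits from positions 3,5,6,7,9,10,11,12,13,14,15,17,18,19,20,21,22,23,24,25,26,27,28,29,30,31: 10110000110010111111011101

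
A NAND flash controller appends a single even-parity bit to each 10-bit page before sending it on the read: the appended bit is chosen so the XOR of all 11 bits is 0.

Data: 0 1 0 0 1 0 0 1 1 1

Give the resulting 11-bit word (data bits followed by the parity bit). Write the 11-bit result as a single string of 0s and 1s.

01001001111

XOR of the 10 data bits: 0⊕1⊕0⊕0⊕1⊕0⊕0⊕1⊕1⊕1 = 1
Parity bit = 1 (so all 11 bits XOR to 0).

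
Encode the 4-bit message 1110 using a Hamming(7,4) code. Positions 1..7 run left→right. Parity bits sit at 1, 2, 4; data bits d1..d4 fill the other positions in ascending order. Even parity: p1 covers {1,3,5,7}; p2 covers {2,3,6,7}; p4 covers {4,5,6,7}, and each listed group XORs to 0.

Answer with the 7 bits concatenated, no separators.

0010110

Place data at non-parity positions: p1 p2 1 p4 1 1 0
p1 (pos 1,3,5,7): XOR of data positions = 1⊕1⊕0 = 0
p2 (pos 2,3,6,7): XOR of data positions = 1⊕1⊕0 = 0
p4 (pos 4,5,6,7): XOR of data positions = 1⊕1⊕0 = 0
Codeword: 0010110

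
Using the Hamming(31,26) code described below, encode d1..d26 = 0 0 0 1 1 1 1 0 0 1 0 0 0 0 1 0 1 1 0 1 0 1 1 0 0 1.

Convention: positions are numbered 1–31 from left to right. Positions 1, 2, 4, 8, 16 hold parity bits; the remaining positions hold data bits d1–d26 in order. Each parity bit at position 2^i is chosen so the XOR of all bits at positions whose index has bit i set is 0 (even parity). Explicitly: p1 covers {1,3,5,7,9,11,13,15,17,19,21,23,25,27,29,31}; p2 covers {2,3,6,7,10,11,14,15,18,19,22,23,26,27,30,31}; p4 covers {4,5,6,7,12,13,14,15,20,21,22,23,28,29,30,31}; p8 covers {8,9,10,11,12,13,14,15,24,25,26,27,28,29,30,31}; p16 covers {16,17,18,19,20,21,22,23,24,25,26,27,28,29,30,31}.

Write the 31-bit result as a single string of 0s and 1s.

1001001011100101000101101011001

Place data at non-parity positions: p1 p2 0 p4 0 0 1 p8 1 1 1 0 0 1 0 p16 0 0 0 1 0 1 1 0 1 0 1 1 0 0 1
p1 (pos 1,3,5,7,9,11,13,15,17,19,21,23,25,27,29,31): XOR of data positions = 0⊕0⊕1⊕1⊕1⊕0⊕0⊕0⊕0⊕0⊕1⊕1⊕1⊕0⊕1 = 1
p2 (pos 2,3,6,7,10,11,14,15,18,19,22,23,26,27,30,31): XOR of data positions = 0⊕0⊕1⊕1⊕1⊕1⊕0⊕0⊕0⊕1⊕1⊕0⊕1⊕0⊕1 = 0
p4 (pos 4,5,6,7,12,13,14,15,20,21,22,23,28,29,30,31): XOR of data positions = 0⊕0⊕1⊕0⊕0⊕1⊕0⊕1⊕0⊕1⊕1⊕1⊕0⊕0⊕1 = 1
p8 (pos 8,9,10,11,12,13,14,15,24,25,26,27,28,29,30,31): XOR of data positions = 1⊕1⊕1⊕0⊕0⊕1⊕0⊕0⊕1⊕0⊕1⊕1⊕0⊕0⊕1 = 0
p16 (pos 16,17,18,19,20,21,22,23,24,25,26,27,28,29,30,31): XOR of data positions = 0⊕0⊕0⊕1⊕0⊕1⊕1⊕0⊕1⊕0⊕1⊕1⊕0⊕0⊕1 = 1
Codeword: 1001001011100101000101101011001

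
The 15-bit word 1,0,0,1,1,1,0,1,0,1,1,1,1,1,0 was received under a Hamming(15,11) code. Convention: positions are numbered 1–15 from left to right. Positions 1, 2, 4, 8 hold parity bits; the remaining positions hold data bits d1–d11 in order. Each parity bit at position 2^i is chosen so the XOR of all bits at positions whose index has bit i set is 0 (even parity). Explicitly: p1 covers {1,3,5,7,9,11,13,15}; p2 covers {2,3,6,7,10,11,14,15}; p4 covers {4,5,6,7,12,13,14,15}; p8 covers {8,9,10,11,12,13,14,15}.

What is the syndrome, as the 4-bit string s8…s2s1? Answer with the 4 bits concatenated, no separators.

0000

s1 (pos 1,3,5,7,9,11,13,15): 1⊕0⊕1⊕0⊕0⊕1⊕1⊕0 = 0
s2 (pos 2,3,6,7,10,11,14,15): 0⊕0⊕1⊕0⊕1⊕1⊕1⊕0 = 0
s4 (pos 4,5,6,7,12,13,14,15): 1⊕1⊕1⊕0⊕1⊕1⊕1⊕0 = 0
s8 (pos 8,9,10,11,12,13,14,15): 1⊕0⊕1⊕1⊕1⊕1⊕1⊕0 = 0
Syndrome s8…s1 = 0000 → no error.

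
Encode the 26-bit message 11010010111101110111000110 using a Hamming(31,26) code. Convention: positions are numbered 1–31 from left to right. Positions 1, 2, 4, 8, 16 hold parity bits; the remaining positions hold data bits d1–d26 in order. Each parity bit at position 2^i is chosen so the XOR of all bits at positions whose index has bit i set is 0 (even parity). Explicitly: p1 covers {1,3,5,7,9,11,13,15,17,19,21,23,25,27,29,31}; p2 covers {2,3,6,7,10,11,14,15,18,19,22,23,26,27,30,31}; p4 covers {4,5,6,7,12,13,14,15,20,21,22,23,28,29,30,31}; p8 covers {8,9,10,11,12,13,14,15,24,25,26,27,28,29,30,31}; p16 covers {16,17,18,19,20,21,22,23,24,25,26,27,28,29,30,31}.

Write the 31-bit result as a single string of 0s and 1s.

Place data at non-parity positions: p1 p2 1 p4 1 0 1 p8 0 0 1 0 1 1 1 p16 1 0 1 1 1 0 1 1 1 0 0 0 1 1 0
p1 (pos 1,3,5,7,9,11,13,15,17,19,21,23,25,27,29,31): XOR of data positions = 1⊕1⊕1⊕0⊕1⊕1⊕1⊕1⊕1⊕1⊕1⊕1⊕0⊕1⊕0 = 0
p2 (pos 2,3,6,7,10,11,14,15,18,19,22,23,26,27,30,31): XOR of data positions = 1⊕0⊕1⊕0⊕1⊕1⊕1⊕0⊕1⊕0⊕1⊕0⊕0⊕1⊕0 = 0
p4 (pos 4,5,6,7,12,13,14,15,20,21,22,23,28,29,30,31): XOR of data positions = 1⊕0⊕1⊕0⊕1⊕1⊕1⊕1⊕1⊕0⊕1⊕0⊕1⊕1⊕0 = 0
p8 (pos 8,9,10,11,12,13,14,15,24,25,26,27,28,29,30,31): XOR of data positions = 0⊕0⊕1⊕0⊕1⊕1⊕1⊕1⊕1⊕0⊕0⊕0⊕1⊕1⊕0 = 0
p16 (pos 16,17,18,19,20,21,22,23,24,25,26,27,28,29,30,31): XOR of data positions = 1⊕0⊕1⊕1⊕1⊕0⊕1⊕1⊕1⊕0⊕0⊕0⊕1⊕1⊕0 = 1
Codeword: 0010101000101111101110111000110

0010101000101111101110111000110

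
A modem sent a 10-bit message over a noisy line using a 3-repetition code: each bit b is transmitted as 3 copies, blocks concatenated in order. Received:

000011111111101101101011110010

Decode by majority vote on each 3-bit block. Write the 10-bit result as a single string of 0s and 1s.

Block 1 (000): 0 ones → 0
Block 2 (011): 2 ones → 1
Block 3 (111): 3 ones → 1
Block 4 (111): 3 ones → 1
Block 5 (101): 2 ones → 1
Block 6 (101): 2 ones → 1
Block 7 (101): 2 ones → 1
Block 8 (011): 2 ones → 1
Block 9 (110): 2 ones → 1
Block 10 (010): 1 one → 0

0111111110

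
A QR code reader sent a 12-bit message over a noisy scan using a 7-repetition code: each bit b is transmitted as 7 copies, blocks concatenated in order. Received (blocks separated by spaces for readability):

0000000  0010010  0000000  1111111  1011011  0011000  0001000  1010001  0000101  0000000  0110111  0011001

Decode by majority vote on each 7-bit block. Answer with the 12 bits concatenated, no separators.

000110000010

Block 1 (0000000): 0 ones → 0
Block 2 (0010010): 2 ones → 0
Block 3 (0000000): 0 ones → 0
Block 4 (1111111): 7 ones → 1
Block 5 (1011011): 5 ones → 1
Block 6 (0011000): 2 ones → 0
Block 7 (0001000): 1 one → 0
Block 8 (1010001): 3 ones → 0
Block 9 (0000101): 2 ones → 0
Block 10 (0000000): 0 ones → 0
Block 11 (0110111): 5 ones → 1
Block 12 (0011001): 3 ones → 0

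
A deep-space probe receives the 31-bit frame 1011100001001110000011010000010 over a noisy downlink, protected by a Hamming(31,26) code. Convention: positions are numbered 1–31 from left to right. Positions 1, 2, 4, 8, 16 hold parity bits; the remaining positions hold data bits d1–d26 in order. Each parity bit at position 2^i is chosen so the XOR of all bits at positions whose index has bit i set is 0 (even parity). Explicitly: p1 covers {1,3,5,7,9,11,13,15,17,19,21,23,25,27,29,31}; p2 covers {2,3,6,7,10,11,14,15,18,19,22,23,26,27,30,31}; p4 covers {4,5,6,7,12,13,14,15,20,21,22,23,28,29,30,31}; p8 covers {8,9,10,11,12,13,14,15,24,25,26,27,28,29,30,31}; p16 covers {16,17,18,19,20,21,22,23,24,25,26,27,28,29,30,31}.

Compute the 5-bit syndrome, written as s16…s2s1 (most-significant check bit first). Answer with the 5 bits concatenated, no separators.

s1 (pos 1,3,5,7,9,11,13,15,17,19,21,23,25,27,29,31): 1⊕1⊕1⊕0⊕0⊕0⊕1⊕1⊕0⊕0⊕1⊕0⊕0⊕0⊕0⊕0 = 0
s2 (pos 2,3,6,7,10,11,14,15,18,19,22,23,26,27,30,31): 0⊕1⊕0⊕0⊕1⊕0⊕1⊕1⊕0⊕0⊕1⊕0⊕0⊕0⊕1⊕0 = 0
s4 (pos 4,5,6,7,12,13,14,15,20,21,22,23,28,29,30,31): 1⊕1⊕0⊕0⊕0⊕1⊕1⊕1⊕0⊕1⊕1⊕0⊕0⊕0⊕1⊕0 = 0
s8 (pos 8,9,10,11,12,13,14,15,24,25,26,27,28,29,30,31): 0⊕0⊕1⊕0⊕0⊕1⊕1⊕1⊕1⊕0⊕0⊕0⊕0⊕0⊕1⊕0 = 0
s16 (pos 16,17,18,19,20,21,22,23,24,25,26,27,28,29,30,31): 0⊕0⊕0⊕0⊕0⊕1⊕1⊕0⊕1⊕0⊕0⊕0⊕0⊕0⊕1⊕0 = 0
Syndrome s16…s1 = 00000 → no error.

00000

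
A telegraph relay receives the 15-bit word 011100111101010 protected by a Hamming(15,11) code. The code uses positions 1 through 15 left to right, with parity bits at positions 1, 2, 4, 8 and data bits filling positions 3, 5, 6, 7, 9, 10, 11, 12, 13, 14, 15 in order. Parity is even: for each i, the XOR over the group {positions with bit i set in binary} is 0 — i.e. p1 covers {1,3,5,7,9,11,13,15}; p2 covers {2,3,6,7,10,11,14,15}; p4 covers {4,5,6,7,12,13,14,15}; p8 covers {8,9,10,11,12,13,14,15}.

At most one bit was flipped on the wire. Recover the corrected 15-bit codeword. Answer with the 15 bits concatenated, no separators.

011100111111010

s1 (pos 1,3,5,7,9,11,13,15): 0⊕1⊕0⊕1⊕1⊕0⊕0⊕0 = 1
s2 (pos 2,3,6,7,10,11,14,15): 1⊕1⊕0⊕1⊕1⊕0⊕1⊕0 = 1
s4 (pos 4,5,6,7,12,13,14,15): 1⊕0⊕0⊕1⊕1⊕0⊕1⊕0 = 0
s8 (pos 8,9,10,11,12,13,14,15): 1⊕1⊕1⊕0⊕1⊕0⊕1⊕0 = 1
Syndrome s8…s1 = 1011 → error at position 11.
Flip position 11: 011100111101010 → 011100111111010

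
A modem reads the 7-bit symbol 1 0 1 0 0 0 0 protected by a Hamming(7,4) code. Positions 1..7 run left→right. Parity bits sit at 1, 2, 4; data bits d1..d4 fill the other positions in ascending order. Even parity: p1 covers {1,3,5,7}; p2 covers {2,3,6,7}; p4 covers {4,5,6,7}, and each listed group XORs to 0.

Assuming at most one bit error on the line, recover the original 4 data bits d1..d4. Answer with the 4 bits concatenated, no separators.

1000

s1 (pos 1,3,5,7): 1⊕1⊕0⊕0 = 0
s2 (pos 2,3,6,7): 0⊕1⊕0⊕0 = 1
s4 (pos 4,5,6,7): 0⊕0⊕0⊕0 = 0
Syndrome s4…s1 = 010 → error at position 2.
Flip position 2: 1010000 → 1110000
Read data bits from positions 3,5,6,7: 1000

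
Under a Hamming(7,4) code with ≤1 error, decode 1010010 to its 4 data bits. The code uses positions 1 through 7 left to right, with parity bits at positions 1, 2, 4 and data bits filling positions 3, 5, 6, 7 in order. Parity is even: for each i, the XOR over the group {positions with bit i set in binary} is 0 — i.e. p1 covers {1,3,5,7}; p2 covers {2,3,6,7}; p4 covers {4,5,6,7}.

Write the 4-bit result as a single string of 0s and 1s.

s1 (pos 1,3,5,7): 1⊕1⊕0⊕0 = 0
s2 (pos 2,3,6,7): 0⊕1⊕1⊕0 = 0
s4 (pos 4,5,6,7): 0⊕0⊕1⊕0 = 1
Syndrome s4…s1 = 100 → error at position 4.
Flip position 4: 1010010 → 1011010
Read data bits from positions 3,5,6,7: 1010

1010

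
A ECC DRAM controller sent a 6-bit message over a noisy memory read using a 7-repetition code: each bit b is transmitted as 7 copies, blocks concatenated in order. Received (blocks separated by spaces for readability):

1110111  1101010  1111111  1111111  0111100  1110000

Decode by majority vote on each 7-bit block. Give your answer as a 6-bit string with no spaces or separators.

Block 1 (1110111): 6 ones → 1
Block 2 (1101010): 4 ones → 1
Block 3 (1111111): 7 ones → 1
Block 4 (1111111): 7 ones → 1
Block 5 (0111100): 4 ones → 1
Block 6 (1110000): 3 ones → 0

111110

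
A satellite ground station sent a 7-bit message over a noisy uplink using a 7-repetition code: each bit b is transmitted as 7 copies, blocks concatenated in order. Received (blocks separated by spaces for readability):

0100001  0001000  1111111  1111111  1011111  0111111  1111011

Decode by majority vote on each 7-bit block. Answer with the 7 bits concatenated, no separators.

0011111

Block 1 (0100001): 2 ones → 0
Block 2 (0001000): 1 one → 0
Block 3 (1111111): 7 ones → 1
Block 4 (1111111): 7 ones → 1
Block 5 (1011111): 6 ones → 1
Block 6 (0111111): 6 ones → 1
Block 7 (1111011): 6 ones → 1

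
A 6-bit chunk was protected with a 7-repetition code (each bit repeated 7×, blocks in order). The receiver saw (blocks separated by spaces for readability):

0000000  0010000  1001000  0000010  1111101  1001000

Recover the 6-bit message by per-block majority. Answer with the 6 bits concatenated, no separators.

Block 1 (0000000): 0 ones → 0
Block 2 (0010000): 1 one → 0
Block 3 (1001000): 2 ones → 0
Block 4 (0000010): 1 one → 0
Block 5 (1111101): 6 ones → 1
Block 6 (1001000): 2 ones → 0

000010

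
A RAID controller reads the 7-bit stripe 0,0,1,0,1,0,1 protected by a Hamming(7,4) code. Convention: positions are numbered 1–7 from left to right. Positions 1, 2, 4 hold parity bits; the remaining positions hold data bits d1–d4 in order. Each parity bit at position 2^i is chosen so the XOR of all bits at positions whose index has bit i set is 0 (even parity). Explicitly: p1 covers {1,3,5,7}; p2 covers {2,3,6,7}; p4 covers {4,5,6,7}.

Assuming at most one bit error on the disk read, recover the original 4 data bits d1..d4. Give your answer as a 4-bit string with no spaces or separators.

s1 (pos 1,3,5,7): 0⊕1⊕1⊕1 = 1
s2 (pos 2,3,6,7): 0⊕1⊕0⊕1 = 0
s4 (pos 4,5,6,7): 0⊕1⊕0⊕1 = 0
Syndrome s4…s1 = 001 → error at position 1.
Flip position 1: 0010101 → 1010101
Read data bits from positions 3,5,6,7: 1101

1101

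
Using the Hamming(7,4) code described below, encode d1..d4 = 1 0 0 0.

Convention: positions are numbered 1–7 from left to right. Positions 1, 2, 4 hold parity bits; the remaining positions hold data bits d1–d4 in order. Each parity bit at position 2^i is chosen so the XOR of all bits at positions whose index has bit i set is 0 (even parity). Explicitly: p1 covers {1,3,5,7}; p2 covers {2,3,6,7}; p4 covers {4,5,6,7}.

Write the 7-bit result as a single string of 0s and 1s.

Place data at non-parity positions: p1 p2 1 p4 0 0 0
p1 (pos 1,3,5,7): XOR of data positions = 1⊕0⊕0 = 1
p2 (pos 2,3,6,7): XOR of data positions = 1⊕0⊕0 = 1
p4 (pos 4,5,6,7): XOR of data positions = 0⊕0⊕0 = 0
Codeword: 1110000

1110000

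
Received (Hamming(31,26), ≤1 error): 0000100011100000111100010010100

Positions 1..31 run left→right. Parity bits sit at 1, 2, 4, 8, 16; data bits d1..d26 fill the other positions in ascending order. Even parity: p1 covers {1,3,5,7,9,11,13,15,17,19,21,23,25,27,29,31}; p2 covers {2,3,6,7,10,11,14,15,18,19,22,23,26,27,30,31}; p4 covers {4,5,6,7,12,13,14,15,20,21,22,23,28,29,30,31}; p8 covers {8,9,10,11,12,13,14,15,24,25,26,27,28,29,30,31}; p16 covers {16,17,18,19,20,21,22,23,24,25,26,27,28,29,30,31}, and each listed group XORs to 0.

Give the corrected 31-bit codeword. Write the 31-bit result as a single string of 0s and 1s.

0000100011100000111100110010100

s1 (pos 1,3,5,7,9,11,13,15,17,19,21,23,25,27,29,31): 0⊕0⊕1⊕0⊕1⊕1⊕0⊕0⊕1⊕1⊕0⊕0⊕0⊕1⊕1⊕0 = 1
s2 (pos 2,3,6,7,10,11,14,15,18,19,22,23,26,27,30,31): 0⊕0⊕0⊕0⊕1⊕1⊕0⊕0⊕1⊕1⊕0⊕0⊕0⊕1⊕0⊕0 = 1
s4 (pos 4,5,6,7,12,13,14,15,20,21,22,23,28,29,30,31): 0⊕1⊕0⊕0⊕0⊕0⊕0⊕0⊕1⊕0⊕0⊕0⊕0⊕1⊕0⊕0 = 1
s8 (pos 8,9,10,11,12,13,14,15,24,25,26,27,28,29,30,31): 0⊕1⊕1⊕1⊕0⊕0⊕0⊕0⊕1⊕0⊕0⊕1⊕0⊕1⊕0⊕0 = 0
s16 (pos 16,17,18,19,20,21,22,23,24,25,26,27,28,29,30,31): 0⊕1⊕1⊕1⊕1⊕0⊕0⊕0⊕1⊕0⊕0⊕1⊕0⊕1⊕0⊕0 = 1
Syndrome s16…s1 = 10111 → error at position 23.
Flip position 23: 0000100011100000111100010010100 → 0000100011100000111100110010100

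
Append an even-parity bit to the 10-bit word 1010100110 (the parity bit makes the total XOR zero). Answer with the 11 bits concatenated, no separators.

10101001101

XOR of the 10 data bits: 1⊕0⊕1⊕0⊕1⊕0⊕0⊕1⊕1⊕0 = 1
Parity bit = 1 (so all 11 bits XOR to 0).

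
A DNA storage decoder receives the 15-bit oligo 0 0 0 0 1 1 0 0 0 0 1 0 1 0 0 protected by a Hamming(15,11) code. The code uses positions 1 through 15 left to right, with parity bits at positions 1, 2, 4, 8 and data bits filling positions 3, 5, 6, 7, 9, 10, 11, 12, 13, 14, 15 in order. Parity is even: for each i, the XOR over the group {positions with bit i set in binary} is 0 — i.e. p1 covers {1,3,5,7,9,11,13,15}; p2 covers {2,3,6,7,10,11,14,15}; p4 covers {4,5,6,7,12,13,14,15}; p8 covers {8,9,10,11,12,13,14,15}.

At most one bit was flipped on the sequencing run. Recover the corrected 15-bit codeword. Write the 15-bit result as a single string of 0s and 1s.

000001000010100

s1 (pos 1,3,5,7,9,11,13,15): 0⊕0⊕1⊕0⊕0⊕1⊕1⊕0 = 1
s2 (pos 2,3,6,7,10,11,14,15): 0⊕0⊕1⊕0⊕0⊕1⊕0⊕0 = 0
s4 (pos 4,5,6,7,12,13,14,15): 0⊕1⊕1⊕0⊕0⊕1⊕0⊕0 = 1
s8 (pos 8,9,10,11,12,13,14,15): 0⊕0⊕0⊕1⊕0⊕1⊕0⊕0 = 0
Syndrome s8…s1 = 0101 → error at position 5.
Flip position 5: 000011000010100 → 000001000010100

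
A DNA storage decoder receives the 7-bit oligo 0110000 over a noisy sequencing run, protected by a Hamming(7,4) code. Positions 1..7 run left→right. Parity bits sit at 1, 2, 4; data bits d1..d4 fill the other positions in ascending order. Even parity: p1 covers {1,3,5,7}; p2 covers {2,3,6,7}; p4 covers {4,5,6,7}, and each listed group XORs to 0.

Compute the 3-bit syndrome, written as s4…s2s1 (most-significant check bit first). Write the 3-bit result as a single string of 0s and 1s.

001

s1 (pos 1,3,5,7): 0⊕1⊕0⊕0 = 1
s2 (pos 2,3,6,7): 1⊕1⊕0⊕0 = 0
s4 (pos 4,5,6,7): 0⊕0⊕0⊕0 = 0
Syndrome s4…s1 = 001 → error at position 1.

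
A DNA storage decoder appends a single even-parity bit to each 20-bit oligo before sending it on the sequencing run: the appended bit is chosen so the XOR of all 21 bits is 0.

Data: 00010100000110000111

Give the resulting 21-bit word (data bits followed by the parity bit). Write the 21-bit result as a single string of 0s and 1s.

000101000001100001111

XOR of the 20 data bits: 0⊕0⊕0⊕1⊕0⊕1⊕0⊕0⊕0⊕0⊕0⊕1⊕1⊕0⊕0⊕0⊕0⊕1⊕1⊕1 = 1
Parity bit = 1 (so all 21 bits XOR to 0).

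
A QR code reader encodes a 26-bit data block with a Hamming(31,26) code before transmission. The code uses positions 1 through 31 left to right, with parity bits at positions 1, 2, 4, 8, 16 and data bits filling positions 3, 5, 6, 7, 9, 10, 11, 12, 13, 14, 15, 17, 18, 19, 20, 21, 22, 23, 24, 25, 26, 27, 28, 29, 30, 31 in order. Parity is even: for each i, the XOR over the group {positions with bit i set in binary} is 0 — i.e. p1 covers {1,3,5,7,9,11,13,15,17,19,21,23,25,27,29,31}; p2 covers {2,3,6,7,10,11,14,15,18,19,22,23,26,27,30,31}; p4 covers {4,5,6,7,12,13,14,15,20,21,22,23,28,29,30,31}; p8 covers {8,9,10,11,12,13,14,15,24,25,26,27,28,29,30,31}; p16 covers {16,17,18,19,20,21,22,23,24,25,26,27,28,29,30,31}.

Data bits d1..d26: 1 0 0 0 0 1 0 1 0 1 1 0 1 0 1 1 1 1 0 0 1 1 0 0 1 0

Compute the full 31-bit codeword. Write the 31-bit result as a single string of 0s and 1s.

Place data at non-parity positions: p1 p2 1 p4 0 0 0 p8 0 1 0 1 0 1 1 p16 0 1 0 1 1 1 1 0 0 1 1 0 0 1 0
p1 (pos 1,3,5,7,9,11,13,15,17,19,21,23,25,27,29,31): XOR of data positions = 1⊕0⊕0⊕0⊕0⊕0⊕1⊕0⊕0⊕1⊕1⊕0⊕1⊕0⊕0 = 1
p2 (pos 2,3,6,7,10,11,14,15,18,19,22,23,26,27,30,31): XOR of data positions = 1⊕0⊕0⊕1⊕0⊕1⊕1⊕1⊕0⊕1⊕1⊕1⊕1⊕1⊕0 = 0
p4 (pos 4,5,6,7,12,13,14,15,20,21,22,23,28,29,30,31): XOR of data positions = 0⊕0⊕0⊕1⊕0⊕1⊕1⊕1⊕1⊕1⊕1⊕0⊕0⊕1⊕0 = 0
p8 (pos 8,9,10,11,12,13,14,15,24,25,26,27,28,29,30,31): XOR of data positions = 0⊕1⊕0⊕1⊕0⊕1⊕1⊕0⊕0⊕1⊕1⊕0⊕0⊕1⊕0 = 1
p16 (pos 16,17,18,19,20,21,22,23,24,25,26,27,28,29,30,31): XOR of data positions = 0⊕1⊕0⊕1⊕1⊕1⊕1⊕0⊕0⊕1⊕1⊕0⊕0⊕1⊕0 = 0
Codeword: 1010000101010110010111100110010

1010000101010110010111100110010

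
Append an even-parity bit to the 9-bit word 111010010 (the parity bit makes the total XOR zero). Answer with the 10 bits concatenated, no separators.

XOR of the 9 data bits: 1⊕1⊕1⊕0⊕1⊕0⊕0⊕1⊕0 = 1
Parity bit = 1 (so all 10 bits XOR to 0).

1110100101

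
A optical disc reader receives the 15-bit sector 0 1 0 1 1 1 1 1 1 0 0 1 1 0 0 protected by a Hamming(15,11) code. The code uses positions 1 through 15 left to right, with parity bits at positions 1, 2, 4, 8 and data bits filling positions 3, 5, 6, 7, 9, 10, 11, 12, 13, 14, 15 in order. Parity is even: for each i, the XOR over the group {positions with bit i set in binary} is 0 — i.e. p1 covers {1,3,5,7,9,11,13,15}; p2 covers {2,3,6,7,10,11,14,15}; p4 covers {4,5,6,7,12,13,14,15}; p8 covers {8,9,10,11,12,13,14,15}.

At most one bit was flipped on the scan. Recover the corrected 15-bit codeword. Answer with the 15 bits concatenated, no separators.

000111111001100

s1 (pos 1,3,5,7,9,11,13,15): 0⊕0⊕1⊕1⊕1⊕0⊕1⊕0 = 0
s2 (pos 2,3,6,7,10,11,14,15): 1⊕0⊕1⊕1⊕0⊕0⊕0⊕0 = 1
s4 (pos 4,5,6,7,12,13,14,15): 1⊕1⊕1⊕1⊕1⊕1⊕0⊕0 = 0
s8 (pos 8,9,10,11,12,13,14,15): 1⊕1⊕0⊕0⊕1⊕1⊕0⊕0 = 0
Syndrome s8…s1 = 0010 → error at position 2.
Flip position 2: 010111111001100 → 000111111001100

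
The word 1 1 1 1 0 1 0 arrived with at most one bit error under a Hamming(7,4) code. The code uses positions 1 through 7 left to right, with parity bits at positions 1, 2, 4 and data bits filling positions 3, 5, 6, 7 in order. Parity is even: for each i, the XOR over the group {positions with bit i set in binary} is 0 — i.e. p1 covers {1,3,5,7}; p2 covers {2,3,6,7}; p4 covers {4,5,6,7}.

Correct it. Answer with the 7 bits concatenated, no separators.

s1 (pos 1,3,5,7): 1⊕1⊕0⊕0 = 0
s2 (pos 2,3,6,7): 1⊕1⊕1⊕0 = 1
s4 (pos 4,5,6,7): 1⊕0⊕1⊕0 = 0
Syndrome s4…s1 = 010 → error at position 2.
Flip position 2: 1111010 → 1011010

1011010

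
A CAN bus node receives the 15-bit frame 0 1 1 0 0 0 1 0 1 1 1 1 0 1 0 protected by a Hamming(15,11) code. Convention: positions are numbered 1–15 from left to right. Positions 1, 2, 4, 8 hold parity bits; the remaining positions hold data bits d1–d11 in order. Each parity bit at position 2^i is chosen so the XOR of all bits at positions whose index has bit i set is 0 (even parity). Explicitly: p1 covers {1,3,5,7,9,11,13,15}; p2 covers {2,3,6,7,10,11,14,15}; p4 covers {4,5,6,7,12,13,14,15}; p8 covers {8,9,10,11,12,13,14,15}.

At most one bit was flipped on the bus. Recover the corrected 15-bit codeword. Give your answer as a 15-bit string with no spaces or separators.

011000101110010

s1 (pos 1,3,5,7,9,11,13,15): 0⊕1⊕0⊕1⊕1⊕1⊕0⊕0 = 0
s2 (pos 2,3,6,7,10,11,14,15): 1⊕1⊕0⊕1⊕1⊕1⊕1⊕0 = 0
s4 (pos 4,5,6,7,12,13,14,15): 0⊕0⊕0⊕1⊕1⊕0⊕1⊕0 = 1
s8 (pos 8,9,10,11,12,13,14,15): 0⊕1⊕1⊕1⊕1⊕0⊕1⊕0 = 1
Syndrome s8…s1 = 1100 → error at position 12.
Flip position 12: 011000101111010 → 011000101110010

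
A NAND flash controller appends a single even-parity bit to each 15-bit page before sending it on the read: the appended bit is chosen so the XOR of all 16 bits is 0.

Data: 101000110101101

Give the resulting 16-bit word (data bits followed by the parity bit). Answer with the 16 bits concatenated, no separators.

1010001101011010

XOR of the 15 data bits: 1⊕0⊕1⊕0⊕0⊕0⊕1⊕1⊕0⊕1⊕0⊕1⊕1⊕0⊕1 = 0
Parity bit = 0 (so all 16 bits XOR to 0).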